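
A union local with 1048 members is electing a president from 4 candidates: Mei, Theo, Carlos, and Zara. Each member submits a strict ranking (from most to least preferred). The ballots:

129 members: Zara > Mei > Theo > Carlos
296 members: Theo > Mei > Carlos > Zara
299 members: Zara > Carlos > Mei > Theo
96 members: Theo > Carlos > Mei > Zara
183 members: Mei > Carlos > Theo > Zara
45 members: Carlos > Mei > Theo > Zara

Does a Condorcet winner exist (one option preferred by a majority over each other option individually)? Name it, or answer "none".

Mei vs Theo: 656–392 for Mei.
Mei vs Carlos: 608–440 for Mei.
Mei vs Zara: 620–428 for Mei.
Mei beats every other option head-to-head.

Mei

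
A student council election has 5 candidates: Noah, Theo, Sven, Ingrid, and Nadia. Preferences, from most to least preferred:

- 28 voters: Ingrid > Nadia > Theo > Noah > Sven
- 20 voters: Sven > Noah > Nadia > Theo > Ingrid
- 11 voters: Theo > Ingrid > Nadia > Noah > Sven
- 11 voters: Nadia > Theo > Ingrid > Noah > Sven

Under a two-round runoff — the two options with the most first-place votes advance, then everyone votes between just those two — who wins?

Ingrid

Round 1 first-place votes: Noah 0, Theo 11, Sven 20, Ingrid 28, Nadia 11.
Ingrid and Sven advance.
Runoff: Ingrid is preferred to Sven by 50 voters; Sven by 20.
Ingrid wins the runoff.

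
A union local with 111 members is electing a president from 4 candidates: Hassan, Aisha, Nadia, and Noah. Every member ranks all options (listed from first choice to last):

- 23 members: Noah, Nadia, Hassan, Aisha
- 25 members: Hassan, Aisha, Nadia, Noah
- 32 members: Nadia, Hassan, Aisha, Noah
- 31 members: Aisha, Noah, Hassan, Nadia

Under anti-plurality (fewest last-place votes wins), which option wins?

Hassan

Last-place votes: Hassan 0, Aisha 23, Nadia 31, Noah 57.
Hassan is ranked last by the fewest voters, so Hassan wins.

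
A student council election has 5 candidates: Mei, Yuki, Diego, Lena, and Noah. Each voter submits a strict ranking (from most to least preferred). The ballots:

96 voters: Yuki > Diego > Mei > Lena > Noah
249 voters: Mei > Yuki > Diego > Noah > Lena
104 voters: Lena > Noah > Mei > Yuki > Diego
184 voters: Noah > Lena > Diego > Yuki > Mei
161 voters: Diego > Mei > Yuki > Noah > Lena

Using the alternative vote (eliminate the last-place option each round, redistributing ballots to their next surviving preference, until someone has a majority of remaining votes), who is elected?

Round 1: Mei 249, Yuki 96, Diego 161, Lena 104, Noah 184. Eliminate Yuki.
Round 2: Mei 249, Diego 257, Lena 104, Noah 184. Eliminate Lena.
Round 3: Mei 249, Diego 257, Noah 288. Eliminate Mei.
Round 4: Diego 506, Noah 288. Diego has a majority.

Diego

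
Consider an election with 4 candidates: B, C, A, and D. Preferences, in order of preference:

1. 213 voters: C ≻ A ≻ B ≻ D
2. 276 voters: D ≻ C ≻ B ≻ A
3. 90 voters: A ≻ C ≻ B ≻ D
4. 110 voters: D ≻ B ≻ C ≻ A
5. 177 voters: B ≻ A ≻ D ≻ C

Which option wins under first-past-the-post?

First-place votes: B 177, C 213, A 90, D 386.
D has the most first-place votes.

D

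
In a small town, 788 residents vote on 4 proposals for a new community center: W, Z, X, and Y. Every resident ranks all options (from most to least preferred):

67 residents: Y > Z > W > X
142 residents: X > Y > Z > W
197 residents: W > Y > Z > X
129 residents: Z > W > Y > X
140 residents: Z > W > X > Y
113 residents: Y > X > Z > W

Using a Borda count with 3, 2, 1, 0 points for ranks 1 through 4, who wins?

W: 67·1 + 142·0 + 197·3 + 129·2 + 140·2 + 113·0 = 1196
Z: 67·2 + 142·1 + 197·1 + 129·3 + 140·3 + 113·1 = 1393
X: 67·0 + 142·3 + 197·0 + 129·0 + 140·1 + 113·2 = 792
Y: 67·3 + 142·2 + 197·2 + 129·1 + 140·0 + 113·3 = 1347
Z has the highest Borda score (1393).

Z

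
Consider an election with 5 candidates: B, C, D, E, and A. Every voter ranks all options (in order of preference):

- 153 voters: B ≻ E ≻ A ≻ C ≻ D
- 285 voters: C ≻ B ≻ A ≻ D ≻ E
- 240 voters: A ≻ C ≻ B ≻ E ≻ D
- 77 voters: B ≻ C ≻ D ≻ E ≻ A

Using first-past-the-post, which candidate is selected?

C

First-place votes: B 230, C 285, D 0, E 0, A 240.
C has the most first-place votes.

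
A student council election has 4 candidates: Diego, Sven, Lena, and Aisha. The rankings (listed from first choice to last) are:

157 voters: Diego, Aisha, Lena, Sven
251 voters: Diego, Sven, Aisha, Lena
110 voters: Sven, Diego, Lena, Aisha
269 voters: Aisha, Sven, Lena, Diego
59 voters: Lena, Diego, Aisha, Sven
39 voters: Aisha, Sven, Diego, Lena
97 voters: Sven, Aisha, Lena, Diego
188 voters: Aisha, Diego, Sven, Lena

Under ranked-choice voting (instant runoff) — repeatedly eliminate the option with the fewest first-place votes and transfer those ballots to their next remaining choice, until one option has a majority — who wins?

Round 1: Diego 408, Sven 207, Lena 59, Aisha 496. Eliminate Lena.
Round 2: Diego 467, Sven 207, Aisha 496. Eliminate Sven.
Round 3: Diego 577, Aisha 593. Aisha has a majority.

Aisha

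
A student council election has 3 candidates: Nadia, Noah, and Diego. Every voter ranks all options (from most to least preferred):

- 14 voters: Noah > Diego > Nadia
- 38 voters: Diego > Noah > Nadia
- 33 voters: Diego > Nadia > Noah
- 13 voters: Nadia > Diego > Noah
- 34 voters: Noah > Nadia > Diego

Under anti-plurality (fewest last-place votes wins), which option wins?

Diego

Last-place votes: Nadia 52, Noah 46, Diego 34.
Diego is ranked last by the fewest voters, so Diego wins.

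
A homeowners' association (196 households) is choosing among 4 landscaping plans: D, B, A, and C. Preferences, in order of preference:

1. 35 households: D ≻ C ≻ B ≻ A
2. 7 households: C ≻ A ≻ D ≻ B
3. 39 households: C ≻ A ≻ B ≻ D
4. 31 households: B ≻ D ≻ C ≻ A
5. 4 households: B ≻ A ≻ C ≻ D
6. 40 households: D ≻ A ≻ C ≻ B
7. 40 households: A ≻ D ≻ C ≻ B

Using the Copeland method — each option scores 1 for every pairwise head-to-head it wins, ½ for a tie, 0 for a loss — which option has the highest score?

D

D: beats B, A, and C → score 3.
B: loses to D, A, and C → score 0.
A: beats B; loses to D and C → score 1.
C: beats B and A; loses to D → score 2.
D has the best pairwise record.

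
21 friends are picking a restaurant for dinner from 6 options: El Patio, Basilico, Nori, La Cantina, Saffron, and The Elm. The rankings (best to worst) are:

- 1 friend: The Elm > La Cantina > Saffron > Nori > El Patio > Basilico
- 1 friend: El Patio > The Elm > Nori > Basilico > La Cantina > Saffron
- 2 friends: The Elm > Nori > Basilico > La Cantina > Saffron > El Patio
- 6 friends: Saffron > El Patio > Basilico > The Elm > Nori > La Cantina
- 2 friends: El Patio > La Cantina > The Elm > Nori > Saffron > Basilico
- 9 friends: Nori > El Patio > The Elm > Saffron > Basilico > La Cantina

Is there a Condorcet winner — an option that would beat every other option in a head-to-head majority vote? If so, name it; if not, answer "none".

none

Checking pairwise contests:
Nori beats El Patio 12–9.
El Patio beats Basilico 19–2.
The Elm beats Nori 12–9.
El Patio beats La Cantina 18–3.
El Patio beats Saffron 12–9.
El Patio beats The Elm 18–3.
Every option loses at least one head-to-head, so there is no Condorcet winner.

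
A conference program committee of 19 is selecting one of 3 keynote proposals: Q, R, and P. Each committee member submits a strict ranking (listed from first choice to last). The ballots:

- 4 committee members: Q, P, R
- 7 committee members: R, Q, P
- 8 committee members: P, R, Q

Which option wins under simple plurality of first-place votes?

First-place votes: Q 4, R 7, P 8.
P has the most first-place votes.

P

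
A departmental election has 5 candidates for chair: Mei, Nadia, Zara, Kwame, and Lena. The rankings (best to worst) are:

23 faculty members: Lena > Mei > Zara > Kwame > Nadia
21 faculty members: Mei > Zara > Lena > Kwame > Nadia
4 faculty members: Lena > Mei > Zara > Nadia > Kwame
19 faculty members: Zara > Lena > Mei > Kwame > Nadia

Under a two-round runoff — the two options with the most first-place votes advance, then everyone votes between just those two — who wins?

Round 1 first-place votes: Mei 21, Nadia 0, Zara 19, Kwame 0, Lena 27.
Lena and Mei advance.
Runoff: Lena is preferred to Mei by 46 voters; Mei by 21.
Lena wins the runoff.

Lena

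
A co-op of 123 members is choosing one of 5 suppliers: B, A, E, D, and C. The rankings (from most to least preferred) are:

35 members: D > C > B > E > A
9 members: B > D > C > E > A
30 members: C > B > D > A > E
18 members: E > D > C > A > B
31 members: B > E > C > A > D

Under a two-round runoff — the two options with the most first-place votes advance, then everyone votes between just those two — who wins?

B

Round 1 first-place votes: B 40, A 0, E 18, D 35, C 30.
B and D advance.
Runoff: B is preferred to D by 70 voters; D by 53.
B wins the runoff.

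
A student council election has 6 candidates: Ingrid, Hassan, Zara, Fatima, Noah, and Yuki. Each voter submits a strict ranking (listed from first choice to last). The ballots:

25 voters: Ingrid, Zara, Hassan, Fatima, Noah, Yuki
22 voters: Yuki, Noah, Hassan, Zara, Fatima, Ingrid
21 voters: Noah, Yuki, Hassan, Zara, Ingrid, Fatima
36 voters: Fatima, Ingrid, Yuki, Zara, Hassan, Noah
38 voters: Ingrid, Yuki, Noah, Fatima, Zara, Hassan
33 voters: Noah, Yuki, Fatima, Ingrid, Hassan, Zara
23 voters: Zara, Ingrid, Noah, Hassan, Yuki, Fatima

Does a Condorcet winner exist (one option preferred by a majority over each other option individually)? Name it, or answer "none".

Ingrid vs Hassan: 155–43 for Ingrid.
Ingrid vs Zara: 132–66 for Ingrid.
Ingrid vs Fatima: 107–91 for Ingrid.
Ingrid vs Noah: 122–76 for Ingrid.
Ingrid vs Yuki: 122–76 for Ingrid.
Ingrid beats every other option head-to-head.

Ingrid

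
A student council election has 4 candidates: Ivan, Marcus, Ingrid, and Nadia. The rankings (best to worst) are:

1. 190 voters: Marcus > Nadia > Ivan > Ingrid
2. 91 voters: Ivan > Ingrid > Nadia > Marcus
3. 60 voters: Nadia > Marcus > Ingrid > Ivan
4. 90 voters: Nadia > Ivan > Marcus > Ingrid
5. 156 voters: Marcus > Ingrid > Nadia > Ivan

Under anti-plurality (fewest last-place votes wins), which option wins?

Last-place votes: Ivan 216, Marcus 91, Ingrid 280, Nadia 0.
Nadia is ranked last by the fewest voters, so Nadia wins.

Nadia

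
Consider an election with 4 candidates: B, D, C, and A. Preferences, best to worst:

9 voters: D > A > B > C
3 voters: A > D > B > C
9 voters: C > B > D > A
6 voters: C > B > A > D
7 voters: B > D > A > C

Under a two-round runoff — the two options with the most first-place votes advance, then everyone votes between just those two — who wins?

D

Round 1 first-place votes: B 7, D 9, C 15, A 3.
C and D advance.
Runoff: C is preferred to D by 15 voters; D by 19.
D wins the runoff.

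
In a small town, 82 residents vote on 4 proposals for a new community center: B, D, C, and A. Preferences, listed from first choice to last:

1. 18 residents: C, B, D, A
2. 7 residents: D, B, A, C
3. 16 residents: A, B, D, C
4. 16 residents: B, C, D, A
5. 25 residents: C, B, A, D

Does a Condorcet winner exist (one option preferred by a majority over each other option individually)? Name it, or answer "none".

C

C vs B: 43–39 for C.
C vs D: 59–23 for C.
C vs A: 59–23 for C.
C beats every other option head-to-head.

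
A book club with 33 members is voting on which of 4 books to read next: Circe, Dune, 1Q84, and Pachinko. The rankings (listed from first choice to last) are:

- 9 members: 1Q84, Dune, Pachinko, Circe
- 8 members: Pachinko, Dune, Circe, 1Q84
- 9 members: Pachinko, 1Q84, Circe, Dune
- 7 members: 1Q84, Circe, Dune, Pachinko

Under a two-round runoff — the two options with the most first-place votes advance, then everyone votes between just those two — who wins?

Pachinko

Round 1 first-place votes: Circe 0, Dune 0, 1Q84 16, Pachinko 17.
Pachinko and 1Q84 advance.
Runoff: Pachinko is preferred to 1Q84 by 17 voters; 1Q84 by 16.
Pachinko wins the runoff.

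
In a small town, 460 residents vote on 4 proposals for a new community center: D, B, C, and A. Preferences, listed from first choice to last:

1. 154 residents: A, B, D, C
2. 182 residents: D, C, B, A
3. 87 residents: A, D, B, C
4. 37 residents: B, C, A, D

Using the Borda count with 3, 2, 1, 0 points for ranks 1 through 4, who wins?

D

D: 154·1 + 182·3 + 87·2 + 37·0 = 874
B: 154·2 + 182·1 + 87·1 + 37·3 = 688
C: 154·0 + 182·2 + 87·0 + 37·2 = 438
A: 154·3 + 182·0 + 87·3 + 37·1 = 760
D has the highest Borda score (874).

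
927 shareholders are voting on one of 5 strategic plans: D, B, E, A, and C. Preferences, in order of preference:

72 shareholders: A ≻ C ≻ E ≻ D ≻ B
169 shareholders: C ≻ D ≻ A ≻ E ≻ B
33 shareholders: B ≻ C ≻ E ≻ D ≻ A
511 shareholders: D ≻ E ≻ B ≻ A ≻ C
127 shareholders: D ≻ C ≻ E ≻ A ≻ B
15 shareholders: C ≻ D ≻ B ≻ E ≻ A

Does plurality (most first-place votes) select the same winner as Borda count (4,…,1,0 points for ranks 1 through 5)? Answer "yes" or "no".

yes

Plurality — first-place votes: D 638, B 33, E 0, A 72, C 184. Winner: D.
Borda — scores: D 3209, B 1184, E 2181, A 1264, C 1432. Winner: D.
The two methods agree.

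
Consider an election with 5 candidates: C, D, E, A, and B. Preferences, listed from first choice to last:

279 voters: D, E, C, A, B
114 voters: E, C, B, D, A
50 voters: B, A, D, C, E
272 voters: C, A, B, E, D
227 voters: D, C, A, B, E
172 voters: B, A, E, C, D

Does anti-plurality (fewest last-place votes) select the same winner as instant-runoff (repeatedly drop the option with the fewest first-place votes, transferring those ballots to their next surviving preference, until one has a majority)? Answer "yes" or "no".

Anti-plurality — last-place votes: C 0, D 444, E 277, A 114, B 279. Winner: C.
Instant-runoff — R1 C 272, D 506, E 114, A 0, B 222 (A out); R2 C 272, D 506, E 114, B 222 (E out); R3 C 386, D 506, B 222 (B out); R4 C 558, D 556 (C winner). Winner: C.
The two methods agree.

yes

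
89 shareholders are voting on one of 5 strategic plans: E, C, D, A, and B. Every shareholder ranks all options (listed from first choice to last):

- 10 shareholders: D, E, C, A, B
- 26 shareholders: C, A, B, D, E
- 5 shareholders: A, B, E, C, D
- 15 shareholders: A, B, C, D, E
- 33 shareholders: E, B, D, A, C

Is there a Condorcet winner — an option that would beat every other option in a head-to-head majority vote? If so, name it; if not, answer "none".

A

A vs E: 46–43 for A.
A vs C: 53–36 for A.
A vs D: 46–43 for A.
A vs B: 56–33 for A.
A beats every other option head-to-head.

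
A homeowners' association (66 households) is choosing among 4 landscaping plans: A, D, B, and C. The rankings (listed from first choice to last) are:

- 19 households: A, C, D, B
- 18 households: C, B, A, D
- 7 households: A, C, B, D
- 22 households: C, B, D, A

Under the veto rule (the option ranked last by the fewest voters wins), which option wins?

Last-place votes: A 22, D 25, B 19, C 0.
C is ranked last by the fewest voters, so C wins.

C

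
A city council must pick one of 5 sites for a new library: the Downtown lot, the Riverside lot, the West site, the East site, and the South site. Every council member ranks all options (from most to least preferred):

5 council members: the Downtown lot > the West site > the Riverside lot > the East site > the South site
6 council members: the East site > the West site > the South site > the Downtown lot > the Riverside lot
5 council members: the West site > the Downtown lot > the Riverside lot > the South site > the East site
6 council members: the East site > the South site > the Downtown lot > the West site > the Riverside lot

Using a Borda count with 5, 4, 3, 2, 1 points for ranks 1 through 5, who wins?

the West site

the Downtown lot: 5·5 + 6·2 + 5·4 + 6·3 = 75
the Riverside lot: 5·3 + 6·1 + 5·3 + 6·1 = 42
the West site: 5·4 + 6·4 + 5·5 + 6·2 = 81
the East site: 5·2 + 6·5 + 5·1 + 6·5 = 75
the South site: 5·1 + 6·3 + 5·2 + 6·4 = 57
the West site has the highest Borda score (81).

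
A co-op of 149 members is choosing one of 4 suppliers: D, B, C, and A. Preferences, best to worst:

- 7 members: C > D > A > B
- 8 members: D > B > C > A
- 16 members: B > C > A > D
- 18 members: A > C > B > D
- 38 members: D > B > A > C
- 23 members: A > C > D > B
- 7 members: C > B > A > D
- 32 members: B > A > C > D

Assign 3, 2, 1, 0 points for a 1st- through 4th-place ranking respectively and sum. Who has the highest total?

B

D: 7·2 + 8·3 + 16·0 + 18·0 + 38·3 + 23·1 + 7·0 + 32·0 = 175
B: 7·0 + 8·2 + 16·3 + 18·1 + 38·2 + 23·0 + 7·2 + 32·3 = 268
C: 7·3 + 8·1 + 16·2 + 18·2 + 38·0 + 23·2 + 7·3 + 32·1 = 196
A: 7·1 + 8·0 + 16·1 + 18·3 + 38·1 + 23·3 + 7·1 + 32·2 = 255
B has the highest Borda score (268).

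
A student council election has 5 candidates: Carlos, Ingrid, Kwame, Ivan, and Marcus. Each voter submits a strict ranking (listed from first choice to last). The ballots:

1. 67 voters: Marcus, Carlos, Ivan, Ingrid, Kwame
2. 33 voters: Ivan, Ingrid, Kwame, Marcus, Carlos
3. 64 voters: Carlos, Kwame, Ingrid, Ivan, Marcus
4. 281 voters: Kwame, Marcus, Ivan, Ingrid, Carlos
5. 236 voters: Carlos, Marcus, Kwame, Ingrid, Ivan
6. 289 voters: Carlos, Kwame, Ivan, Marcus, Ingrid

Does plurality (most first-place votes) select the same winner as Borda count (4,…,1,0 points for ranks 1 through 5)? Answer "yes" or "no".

Plurality — first-place votes: Carlos 589, Ingrid 0, Kwame 281, Ivan 33, Marcus 67. Winner: Carlos.
Borda — scores: Carlos 2557, Ingrid 811, Kwame 2721, Ivan 1470, Marcus 2141. Winner: Kwame.
The two methods disagree.

no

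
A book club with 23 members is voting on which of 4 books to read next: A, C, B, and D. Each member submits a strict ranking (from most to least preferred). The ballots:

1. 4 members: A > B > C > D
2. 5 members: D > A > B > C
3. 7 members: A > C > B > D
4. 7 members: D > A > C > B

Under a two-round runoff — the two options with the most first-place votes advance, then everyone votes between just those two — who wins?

Round 1 first-place votes: A 11, C 0, B 0, D 12.
D and A advance.
Runoff: D is preferred to A by 12 voters; A by 11.
D wins the runoff.

D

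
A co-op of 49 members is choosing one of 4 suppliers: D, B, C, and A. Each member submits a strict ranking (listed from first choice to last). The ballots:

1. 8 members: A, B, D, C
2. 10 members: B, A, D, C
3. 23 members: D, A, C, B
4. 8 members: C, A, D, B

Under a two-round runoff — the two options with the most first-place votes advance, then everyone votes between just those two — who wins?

D

Round 1 first-place votes: D 23, B 10, C 8, A 8.
D and B advance.
Runoff: D is preferred to B by 31 voters; B by 18.
D wins the runoff.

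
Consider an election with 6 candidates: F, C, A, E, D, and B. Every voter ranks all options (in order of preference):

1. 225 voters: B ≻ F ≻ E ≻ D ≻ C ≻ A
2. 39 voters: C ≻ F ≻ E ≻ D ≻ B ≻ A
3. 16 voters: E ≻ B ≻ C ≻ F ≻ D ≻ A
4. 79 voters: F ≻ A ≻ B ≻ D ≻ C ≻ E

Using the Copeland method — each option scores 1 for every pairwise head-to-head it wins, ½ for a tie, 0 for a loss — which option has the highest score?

F: beats C, A, E, and D; loses to B → score 4.
C: beats A; loses to F, E, D, and B → score 1.
A: loses to F, C, E, D, and B → score 0.
E: beats C, A, and D; loses to F and B → score 3.
D: beats C and A; loses to F, E, and B → score 2.
B: beats F, C, A, E, and D → score 5.
B has the best pairwise record.

B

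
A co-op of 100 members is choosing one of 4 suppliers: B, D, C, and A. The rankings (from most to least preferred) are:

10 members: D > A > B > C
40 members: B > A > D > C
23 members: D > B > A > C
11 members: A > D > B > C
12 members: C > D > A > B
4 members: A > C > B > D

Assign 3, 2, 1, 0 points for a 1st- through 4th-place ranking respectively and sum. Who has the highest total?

B: 10·1 + 40·3 + 23·2 + 11·1 + 12·0 + 4·1 = 191
D: 10·3 + 40·1 + 23·3 + 11·2 + 12·2 + 4·0 = 185
C: 10·0 + 40·0 + 23·0 + 11·0 + 12·3 + 4·2 = 44
A: 10·2 + 40·2 + 23·1 + 11·3 + 12·1 + 4·3 = 180
B has the highest Borda score (191).

B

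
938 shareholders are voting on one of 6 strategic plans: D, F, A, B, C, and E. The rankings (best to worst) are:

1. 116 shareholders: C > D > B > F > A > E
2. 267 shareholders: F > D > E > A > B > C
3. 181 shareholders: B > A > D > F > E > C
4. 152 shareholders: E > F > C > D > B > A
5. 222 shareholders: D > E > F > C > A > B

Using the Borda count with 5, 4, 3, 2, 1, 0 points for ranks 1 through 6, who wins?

D

D: 116·4 + 267·4 + 181·3 + 152·2 + 222·5 = 3489
F: 116·2 + 267·5 + 181·2 + 152·4 + 222·3 = 3203
A: 116·1 + 267·2 + 181·4 + 152·0 + 222·1 = 1596
B: 116·3 + 267·1 + 181·5 + 152·1 + 222·0 = 1672
C: 116·5 + 267·0 + 181·0 + 152·3 + 222·2 = 1480
E: 116·0 + 267·3 + 181·1 + 152·5 + 222·4 = 2630
D has the highest Borda score (3489).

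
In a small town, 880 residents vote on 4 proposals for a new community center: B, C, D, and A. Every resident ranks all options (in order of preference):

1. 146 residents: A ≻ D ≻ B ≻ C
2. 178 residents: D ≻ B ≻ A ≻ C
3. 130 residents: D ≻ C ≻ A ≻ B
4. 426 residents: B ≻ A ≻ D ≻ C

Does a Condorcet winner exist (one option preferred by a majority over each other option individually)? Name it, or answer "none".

none

Checking pairwise contests:
D beats B 454–426.
B beats C 750–130.
A beats D 572–308.
B beats A 604–276.
Every option loses at least one head-to-head, so there is no Condorcet winner.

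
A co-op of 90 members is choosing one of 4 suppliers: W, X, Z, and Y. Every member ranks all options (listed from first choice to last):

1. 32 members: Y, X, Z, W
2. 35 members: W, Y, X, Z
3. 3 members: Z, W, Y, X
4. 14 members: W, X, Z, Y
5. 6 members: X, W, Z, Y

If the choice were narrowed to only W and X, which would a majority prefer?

Voters preferring W to X: 52; preferring X to W: 38.
W wins the head-to-head.

W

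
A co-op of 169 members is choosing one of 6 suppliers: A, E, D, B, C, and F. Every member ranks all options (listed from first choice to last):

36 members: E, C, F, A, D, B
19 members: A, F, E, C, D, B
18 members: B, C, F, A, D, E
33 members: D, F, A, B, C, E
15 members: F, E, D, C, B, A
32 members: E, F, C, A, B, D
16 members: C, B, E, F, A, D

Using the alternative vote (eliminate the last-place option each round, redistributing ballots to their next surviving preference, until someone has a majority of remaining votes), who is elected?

Round 1: A 19, E 68, D 33, B 18, C 16, F 15. Eliminate F.
Round 2: A 19, E 83, D 33, B 18, C 16. Eliminate C.
Round 3: A 19, E 83, D 33, B 34. Eliminate A.
Round 4: E 102, D 33, B 34. E has a majority.

E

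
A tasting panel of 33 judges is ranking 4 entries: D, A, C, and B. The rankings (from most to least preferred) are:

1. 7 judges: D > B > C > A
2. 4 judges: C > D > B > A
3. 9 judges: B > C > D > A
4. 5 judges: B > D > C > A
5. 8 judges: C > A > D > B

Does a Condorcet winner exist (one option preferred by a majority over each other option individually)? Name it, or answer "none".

none

Checking pairwise contests:
C beats D 21–12.
D beats A 25–8.
B beats C 21–12.
D beats B 19–14.
Every option loses at least one head-to-head, so there is no Condorcet winner.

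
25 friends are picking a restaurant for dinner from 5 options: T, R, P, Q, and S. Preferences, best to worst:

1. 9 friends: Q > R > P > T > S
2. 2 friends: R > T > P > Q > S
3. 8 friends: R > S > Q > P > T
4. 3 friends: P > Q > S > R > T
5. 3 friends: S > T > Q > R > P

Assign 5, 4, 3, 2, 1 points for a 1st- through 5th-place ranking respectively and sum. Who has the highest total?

R

T: 9·2 + 2·4 + 8·1 + 3·1 + 3·4 = 49
R: 9·4 + 2·5 + 8·5 + 3·2 + 3·2 = 98
P: 9·3 + 2·3 + 8·2 + 3·5 + 3·1 = 67
Q: 9·5 + 2·2 + 8·3 + 3·4 + 3·3 = 94
S: 9·1 + 2·1 + 8·4 + 3·3 + 3·5 = 67
R has the highest Borda score (98).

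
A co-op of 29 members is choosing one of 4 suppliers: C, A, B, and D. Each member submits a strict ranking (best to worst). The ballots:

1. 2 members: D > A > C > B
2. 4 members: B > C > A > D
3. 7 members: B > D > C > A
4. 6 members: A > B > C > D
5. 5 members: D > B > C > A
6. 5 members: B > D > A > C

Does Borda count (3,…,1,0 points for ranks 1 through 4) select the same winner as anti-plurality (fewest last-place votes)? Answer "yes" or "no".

Borda — scores: C 28, A 31, B 70, D 45. Winner: B.
Anti-plurality — last-place votes: C 5, A 12, B 2, D 10. Winner: B.
The two methods agree.

yes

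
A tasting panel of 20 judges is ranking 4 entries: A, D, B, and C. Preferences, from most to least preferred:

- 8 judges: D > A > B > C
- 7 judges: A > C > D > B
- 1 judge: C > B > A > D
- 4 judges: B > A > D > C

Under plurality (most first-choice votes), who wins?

D

First-place votes: A 7, D 8, B 4, C 1.
D has the most first-place votes.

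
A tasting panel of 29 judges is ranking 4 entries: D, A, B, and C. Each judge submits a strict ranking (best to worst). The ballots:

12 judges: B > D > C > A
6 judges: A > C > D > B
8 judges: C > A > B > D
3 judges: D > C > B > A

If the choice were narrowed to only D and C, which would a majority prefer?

Voters preferring D to C: 15; preferring C to D: 14.
D wins the head-to-head.

D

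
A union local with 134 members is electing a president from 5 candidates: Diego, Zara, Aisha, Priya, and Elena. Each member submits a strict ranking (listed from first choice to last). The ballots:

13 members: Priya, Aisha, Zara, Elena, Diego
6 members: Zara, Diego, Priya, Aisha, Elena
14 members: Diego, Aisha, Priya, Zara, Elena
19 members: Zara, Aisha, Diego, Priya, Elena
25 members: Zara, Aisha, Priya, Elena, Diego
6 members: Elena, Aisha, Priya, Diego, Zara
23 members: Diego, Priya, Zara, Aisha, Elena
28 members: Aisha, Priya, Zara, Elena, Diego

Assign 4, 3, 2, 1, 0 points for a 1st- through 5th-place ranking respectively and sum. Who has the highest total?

Diego: 13·0 + 6·3 + 14·4 + 19·2 + 25·0 + 6·1 + 23·4 + 28·0 = 210
Zara: 13·2 + 6·4 + 14·1 + 19·4 + 25·4 + 6·0 + 23·2 + 28·2 = 342
Aisha: 13·3 + 6·1 + 14·3 + 19·3 + 25·3 + 6·3 + 23·1 + 28·4 = 372
Priya: 13·4 + 6·2 + 14·2 + 19·1 + 25·2 + 6·2 + 23·3 + 28·3 = 326
Elena: 13·1 + 6·0 + 14·0 + 19·0 + 25·1 + 6·4 + 23·0 + 28·1 = 90
Aisha has the highest Borda score (372).

Aisha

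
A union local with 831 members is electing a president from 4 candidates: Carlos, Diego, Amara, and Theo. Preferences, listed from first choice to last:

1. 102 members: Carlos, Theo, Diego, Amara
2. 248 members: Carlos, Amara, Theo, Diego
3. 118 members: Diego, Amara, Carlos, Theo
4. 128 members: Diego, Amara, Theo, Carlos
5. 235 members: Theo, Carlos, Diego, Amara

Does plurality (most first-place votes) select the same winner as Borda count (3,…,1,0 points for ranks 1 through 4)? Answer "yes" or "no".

Plurality — first-place votes: Carlos 350, Diego 246, Amara 0, Theo 235. Winner: Carlos.
Borda — scores: Carlos 1638, Diego 1075, Amara 988, Theo 1285. Winner: Carlos.
The two methods agree.

yes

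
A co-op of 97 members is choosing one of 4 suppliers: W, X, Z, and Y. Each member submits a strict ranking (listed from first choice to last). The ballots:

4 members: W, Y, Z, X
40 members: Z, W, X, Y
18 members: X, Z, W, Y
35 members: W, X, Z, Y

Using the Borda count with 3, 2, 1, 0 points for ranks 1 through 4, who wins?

W: 4·3 + 40·2 + 18·1 + 35·3 = 215
X: 4·0 + 40·1 + 18·3 + 35·2 = 164
Z: 4·1 + 40·3 + 18·2 + 35·1 = 195
Y: 4·2 + 40·0 + 18·0 + 35·0 = 8
W has the highest Borda score (215).

W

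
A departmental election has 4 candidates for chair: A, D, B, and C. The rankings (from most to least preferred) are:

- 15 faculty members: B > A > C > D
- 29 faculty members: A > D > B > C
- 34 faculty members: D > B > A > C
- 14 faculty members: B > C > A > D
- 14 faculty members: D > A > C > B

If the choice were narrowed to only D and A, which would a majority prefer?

Voters preferring D to A: 48; preferring A to D: 58.
A wins the head-to-head.

A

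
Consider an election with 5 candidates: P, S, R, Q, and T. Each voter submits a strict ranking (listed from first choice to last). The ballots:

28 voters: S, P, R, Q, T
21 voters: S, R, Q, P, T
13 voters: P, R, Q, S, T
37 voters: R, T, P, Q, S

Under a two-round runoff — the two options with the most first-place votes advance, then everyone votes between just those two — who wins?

Round 1 first-place votes: P 13, S 49, R 37, Q 0, T 0.
S and R advance.
Runoff: S is preferred to R by 49 voters; R by 50.
R wins the runoff.

R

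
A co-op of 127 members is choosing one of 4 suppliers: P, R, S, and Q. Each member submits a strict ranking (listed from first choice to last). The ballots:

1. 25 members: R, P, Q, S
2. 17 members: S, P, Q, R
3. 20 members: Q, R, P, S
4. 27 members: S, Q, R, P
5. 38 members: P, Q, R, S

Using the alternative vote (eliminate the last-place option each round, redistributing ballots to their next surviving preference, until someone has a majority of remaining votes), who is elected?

Round 1: P 38, R 25, S 44, Q 20. Eliminate Q.
Round 2: P 38, R 45, S 44. Eliminate P.
Round 3: R 83, S 44. R has a majority.

R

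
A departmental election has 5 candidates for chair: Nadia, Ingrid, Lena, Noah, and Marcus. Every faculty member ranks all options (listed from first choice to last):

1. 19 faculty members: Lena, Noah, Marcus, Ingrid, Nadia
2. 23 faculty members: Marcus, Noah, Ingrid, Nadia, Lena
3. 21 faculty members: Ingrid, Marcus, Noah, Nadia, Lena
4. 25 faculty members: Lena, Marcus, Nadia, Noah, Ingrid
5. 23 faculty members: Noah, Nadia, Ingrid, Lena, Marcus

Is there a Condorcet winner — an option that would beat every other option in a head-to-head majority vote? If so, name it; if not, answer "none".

Checking pairwise contests:
Ingrid beats Nadia 63–48.
Noah beats Ingrid 90–21.
Nadia beats Lena 67–44.
Marcus beats Noah 69–42.
Lena beats Marcus 67–44.
Every option loses at least one head-to-head, so there is no Condorcet winner.

none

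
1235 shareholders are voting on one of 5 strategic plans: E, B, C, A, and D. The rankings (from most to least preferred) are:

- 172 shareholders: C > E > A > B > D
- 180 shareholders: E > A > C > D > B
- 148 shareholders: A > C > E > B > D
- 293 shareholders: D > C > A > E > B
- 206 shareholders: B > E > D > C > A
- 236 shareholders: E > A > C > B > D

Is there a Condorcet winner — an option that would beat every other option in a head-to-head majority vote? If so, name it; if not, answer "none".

E

E vs B: 1029–206 for E.
E vs C: 622–613 for E.
E vs A: 794–441 for E.
E vs D: 942–293 for E.
E beats every other option head-to-head.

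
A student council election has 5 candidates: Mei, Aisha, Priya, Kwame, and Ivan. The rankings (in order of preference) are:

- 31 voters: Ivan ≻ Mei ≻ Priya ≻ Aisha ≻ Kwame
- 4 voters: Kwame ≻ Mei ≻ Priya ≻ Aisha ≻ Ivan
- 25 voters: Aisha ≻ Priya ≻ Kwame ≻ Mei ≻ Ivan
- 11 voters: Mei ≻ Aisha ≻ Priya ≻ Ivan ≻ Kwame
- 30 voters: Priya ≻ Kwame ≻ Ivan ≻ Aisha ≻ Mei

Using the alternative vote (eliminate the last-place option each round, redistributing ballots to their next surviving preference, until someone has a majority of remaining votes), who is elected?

Priya

Round 1: Mei 11, Aisha 25, Priya 30, Kwame 4, Ivan 31. Eliminate Kwame.
Round 2: Mei 15, Aisha 25, Priya 30, Ivan 31. Eliminate Mei.
Round 3: Aisha 36, Priya 34, Ivan 31. Eliminate Ivan.
Round 4: Aisha 36, Priya 65. Priya has a majority.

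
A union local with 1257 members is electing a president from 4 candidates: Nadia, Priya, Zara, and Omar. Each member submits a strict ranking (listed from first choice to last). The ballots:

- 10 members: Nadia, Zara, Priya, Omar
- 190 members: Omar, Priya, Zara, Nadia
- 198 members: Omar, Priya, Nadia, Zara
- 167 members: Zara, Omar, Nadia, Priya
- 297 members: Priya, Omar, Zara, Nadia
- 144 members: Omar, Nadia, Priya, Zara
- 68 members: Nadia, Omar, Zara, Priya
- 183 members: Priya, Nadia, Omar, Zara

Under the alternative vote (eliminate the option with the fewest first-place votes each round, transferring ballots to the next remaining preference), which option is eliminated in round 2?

Zara

Round 1: Nadia 78, Priya 480, Zara 167, Omar 532. Eliminate Nadia.
Round 2: Priya 480, Zara 177, Omar 600. Eliminate Zara.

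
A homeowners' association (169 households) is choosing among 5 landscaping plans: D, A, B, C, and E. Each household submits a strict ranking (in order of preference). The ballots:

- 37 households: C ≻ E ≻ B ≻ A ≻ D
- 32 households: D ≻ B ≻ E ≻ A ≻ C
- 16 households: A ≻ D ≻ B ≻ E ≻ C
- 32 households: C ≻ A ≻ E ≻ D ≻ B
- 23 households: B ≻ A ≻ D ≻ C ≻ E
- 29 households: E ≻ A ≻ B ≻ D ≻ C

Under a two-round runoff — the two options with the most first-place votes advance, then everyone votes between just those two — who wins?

Round 1 first-place votes: D 32, A 16, B 23, C 69, E 29.
C and D advance.
Runoff: C is preferred to D by 69 voters; D by 100.
D wins the runoff.

D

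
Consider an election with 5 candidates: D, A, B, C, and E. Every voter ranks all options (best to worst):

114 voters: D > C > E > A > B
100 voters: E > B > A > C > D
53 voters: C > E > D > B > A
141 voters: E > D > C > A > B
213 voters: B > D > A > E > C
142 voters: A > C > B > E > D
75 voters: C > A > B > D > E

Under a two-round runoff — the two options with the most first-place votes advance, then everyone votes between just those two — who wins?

B

Round 1 first-place votes: D 114, A 142, B 213, C 128, E 241.
E and B advance.
Runoff: E is preferred to B by 408 voters; B by 430.
B wins the runoff.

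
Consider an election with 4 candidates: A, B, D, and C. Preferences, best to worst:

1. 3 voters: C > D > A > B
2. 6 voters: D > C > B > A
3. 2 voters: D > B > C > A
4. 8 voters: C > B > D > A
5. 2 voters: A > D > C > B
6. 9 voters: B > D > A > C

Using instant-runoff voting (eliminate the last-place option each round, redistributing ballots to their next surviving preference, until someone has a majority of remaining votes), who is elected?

Round 1: A 2, B 9, D 8, C 11. Eliminate A.
Round 2: B 9, D 10, C 11. Eliminate B.
Round 3: D 19, C 11. D has a majority.

D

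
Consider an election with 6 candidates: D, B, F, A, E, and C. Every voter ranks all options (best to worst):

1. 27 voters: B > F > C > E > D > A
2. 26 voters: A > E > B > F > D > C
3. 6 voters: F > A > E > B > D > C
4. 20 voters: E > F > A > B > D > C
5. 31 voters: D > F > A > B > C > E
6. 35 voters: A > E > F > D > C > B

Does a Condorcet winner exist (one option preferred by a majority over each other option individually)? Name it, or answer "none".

none

Checking pairwise contests:
B beats D 79–66.
F beats B 92–53.
E beats F 81–64.
F beats A 84–61.
A beats E 98–47.
D beats C 118–27.
Every option loses at least one head-to-head, so there is no Condorcet winner.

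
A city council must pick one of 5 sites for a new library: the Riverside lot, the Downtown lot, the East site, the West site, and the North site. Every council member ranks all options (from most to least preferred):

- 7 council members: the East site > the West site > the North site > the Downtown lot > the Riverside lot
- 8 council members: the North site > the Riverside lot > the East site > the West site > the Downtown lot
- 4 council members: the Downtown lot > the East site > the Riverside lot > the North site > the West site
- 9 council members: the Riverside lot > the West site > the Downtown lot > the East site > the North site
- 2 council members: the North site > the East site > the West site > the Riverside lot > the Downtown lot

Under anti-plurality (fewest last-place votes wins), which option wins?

the East site

Last-place votes: the Riverside lot 7, the Downtown lot 10, the East site 0, the West site 4, the North site 9.
the East site is ranked last by the fewest voters, so the East site wins.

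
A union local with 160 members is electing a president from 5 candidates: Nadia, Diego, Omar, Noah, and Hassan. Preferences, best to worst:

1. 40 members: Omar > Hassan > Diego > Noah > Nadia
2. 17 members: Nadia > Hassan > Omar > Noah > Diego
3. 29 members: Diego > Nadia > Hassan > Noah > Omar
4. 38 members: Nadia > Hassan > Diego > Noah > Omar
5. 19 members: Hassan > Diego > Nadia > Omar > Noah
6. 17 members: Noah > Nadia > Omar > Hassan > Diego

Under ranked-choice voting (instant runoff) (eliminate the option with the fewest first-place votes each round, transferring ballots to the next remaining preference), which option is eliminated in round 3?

Round 1: Nadia 55, Diego 29, Omar 40, Noah 17, Hassan 19. Eliminate Noah.
Round 2: Nadia 72, Diego 29, Omar 40, Hassan 19. Eliminate Hassan.
Round 3: Nadia 72, Diego 48, Omar 40. Eliminate Omar.

Omar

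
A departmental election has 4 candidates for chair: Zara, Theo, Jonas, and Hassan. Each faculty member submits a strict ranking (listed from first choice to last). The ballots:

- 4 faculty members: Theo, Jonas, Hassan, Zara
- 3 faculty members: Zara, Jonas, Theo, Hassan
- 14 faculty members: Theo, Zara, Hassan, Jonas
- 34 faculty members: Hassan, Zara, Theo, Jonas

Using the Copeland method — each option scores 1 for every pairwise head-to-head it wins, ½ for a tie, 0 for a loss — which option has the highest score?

Hassan

Zara: beats Theo and Jonas; loses to Hassan → score 2.
Theo: beats Jonas; loses to Zara and Hassan → score 1.
Jonas: loses to Zara, Theo, and Hassan → score 0.
Hassan: beats Zara, Theo, and Jonas → score 3.
Hassan has the best pairwise record.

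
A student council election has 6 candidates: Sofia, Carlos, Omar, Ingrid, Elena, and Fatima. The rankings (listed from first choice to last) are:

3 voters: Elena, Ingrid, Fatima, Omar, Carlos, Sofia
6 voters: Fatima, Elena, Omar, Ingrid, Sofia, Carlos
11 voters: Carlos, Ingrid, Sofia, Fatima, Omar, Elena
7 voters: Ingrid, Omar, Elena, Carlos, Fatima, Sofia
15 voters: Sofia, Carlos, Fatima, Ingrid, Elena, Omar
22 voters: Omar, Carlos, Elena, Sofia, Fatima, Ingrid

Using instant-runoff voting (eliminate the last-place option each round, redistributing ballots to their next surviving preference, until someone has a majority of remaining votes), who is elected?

Round 1: Sofia 15, Carlos 11, Omar 22, Ingrid 7, Elena 3, Fatima 6. Eliminate Elena.
Round 2: Sofia 15, Carlos 11, Omar 22, Ingrid 10, Fatima 6. Eliminate Fatima.
Round 3: Sofia 15, Carlos 11, Omar 28, Ingrid 10. Eliminate Ingrid.
Round 4: Sofia 15, Carlos 11, Omar 38. Omar has a majority.

Omar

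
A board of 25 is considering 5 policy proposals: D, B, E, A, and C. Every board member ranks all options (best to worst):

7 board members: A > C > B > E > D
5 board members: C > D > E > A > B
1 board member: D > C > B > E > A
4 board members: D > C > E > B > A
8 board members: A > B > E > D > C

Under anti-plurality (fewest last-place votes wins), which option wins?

Last-place votes: D 7, B 5, E 0, A 5, C 8.
E is ranked last by the fewest voters, so E wins.

E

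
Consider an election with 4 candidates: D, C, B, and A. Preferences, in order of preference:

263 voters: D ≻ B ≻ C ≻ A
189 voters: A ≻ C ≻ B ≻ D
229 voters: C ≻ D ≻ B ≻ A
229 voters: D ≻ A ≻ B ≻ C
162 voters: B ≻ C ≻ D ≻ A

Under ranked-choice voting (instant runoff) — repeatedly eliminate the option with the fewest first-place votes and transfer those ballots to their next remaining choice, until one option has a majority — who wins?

C

Round 1: D 492, C 229, B 162, A 189. Eliminate B.
Round 2: D 492, C 391, A 189. Eliminate A.
Round 3: D 492, C 580. C has a majority.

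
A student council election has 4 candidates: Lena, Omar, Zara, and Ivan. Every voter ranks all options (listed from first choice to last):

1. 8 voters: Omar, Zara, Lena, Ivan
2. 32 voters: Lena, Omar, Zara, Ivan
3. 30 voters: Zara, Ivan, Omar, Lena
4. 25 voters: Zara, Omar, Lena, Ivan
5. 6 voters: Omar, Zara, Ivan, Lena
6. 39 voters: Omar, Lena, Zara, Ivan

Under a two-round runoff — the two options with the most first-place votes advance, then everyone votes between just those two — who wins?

Omar

Round 1 first-place votes: Lena 32, Omar 53, Zara 55, Ivan 0.
Zara and Omar advance.
Runoff: Zara is preferred to Omar by 55 voters; Omar by 85.
Omar wins the runoff.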